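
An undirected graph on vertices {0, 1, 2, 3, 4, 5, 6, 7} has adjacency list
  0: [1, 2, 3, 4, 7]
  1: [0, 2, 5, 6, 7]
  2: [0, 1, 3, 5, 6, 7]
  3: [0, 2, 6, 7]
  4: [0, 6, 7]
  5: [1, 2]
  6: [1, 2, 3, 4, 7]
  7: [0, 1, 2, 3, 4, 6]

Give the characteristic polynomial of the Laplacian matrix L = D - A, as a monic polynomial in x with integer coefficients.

With the vertex order [0, 1, 2, 3, 4, 5, 6, 7], the degrees are [5, 5, 6, 4, 3, 2, 5, 6], giving D = diag(5, 5, 6, 4, 3, 2, 5, 6) and L = D - A. Computing det(xI - L) by cofactor expansion (or equivalently via sum-over-permutations) gives x^8 - 36x^7 + 542x^6 - 4408x^5 + 20820x^4 - 56768x^3 + 82041x^2 - 47880x. The constant term is 0 because L is singular (the all-ones vector lies in its kernel). The largest eigenvalue, 7.4304, is at most the vertex count 8.

x^8 - 36x^7 + 542x^6 - 4408x^5 + 20820x^4 - 56768x^3 + 82041x^2 - 47880x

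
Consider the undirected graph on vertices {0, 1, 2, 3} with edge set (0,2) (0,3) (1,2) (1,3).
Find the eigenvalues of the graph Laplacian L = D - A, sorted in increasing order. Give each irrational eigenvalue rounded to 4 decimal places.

Reading degrees in the order [0, 1, 2, 3] gives [2, 2, 2, 2]; set D = diag(2, 2, 2, 2) and form L = D - A. Since every row of L sums to 0, the all-ones vector is in the kernel and 0 is an eigenvalue. The single zero eigenvalue shows the graph is connected. There is one zero in the spectrum, matching the 1 component.

[0, 2, 2, 4]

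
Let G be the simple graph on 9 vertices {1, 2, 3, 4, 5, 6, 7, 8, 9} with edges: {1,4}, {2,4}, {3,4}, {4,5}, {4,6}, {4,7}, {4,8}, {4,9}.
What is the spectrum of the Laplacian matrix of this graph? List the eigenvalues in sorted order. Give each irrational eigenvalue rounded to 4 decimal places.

Reading degrees in the order [1, 2, 3, 4, 5, 6, 7, 8, 9] gives [1, 1, 1, 8, 1, 1, 1, 1, 1]; set D = diag(1, 1, 1, 8, 1, 1, 1, 1, 1) and form L = D - A. The multiplicity of 0 as a Laplacian eigenvalue equals the number of connected components. The single zero eigenvalue shows the graph is connected.

[0, 1, 1, 1, 1, 1, 1, 1, 9]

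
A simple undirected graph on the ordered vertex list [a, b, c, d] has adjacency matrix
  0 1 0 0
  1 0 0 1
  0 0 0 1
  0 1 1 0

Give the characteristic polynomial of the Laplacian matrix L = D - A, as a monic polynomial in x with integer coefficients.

Each diagonal entry of L is the vertex degree and each off-diagonal entry is -1 where an edge is present, 0 otherwise; in the order [a, b, c, d] the diagonal is [1, 2, 1, 2]. Computing det(xI - L) by cofactor expansion (or equivalently via sum-over-permutations) gives x^4 - 6x^3 + 10x^2 - 4x. The constant term is 0 because L is singular (the all-ones vector lies in its kernel). The largest eigenvalue, 3.4142, is at most the vertex count 4. There is one zero in the spectrum, matching the 1 component.

x^4 - 6x^3 + 10x^2 - 4x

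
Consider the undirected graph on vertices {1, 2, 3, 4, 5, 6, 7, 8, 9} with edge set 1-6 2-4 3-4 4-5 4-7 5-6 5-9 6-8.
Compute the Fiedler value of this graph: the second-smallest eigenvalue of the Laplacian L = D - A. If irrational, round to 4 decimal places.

0.2377

Reading degrees in the order [1, 2, 3, 4, 5, 6, 7, 8, 9] gives [1, 1, 1, 4, 3, 3, 1, 1, 1]; set D = diag(1, 1, 1, 4, 3, 3, 1, 1, 1) and form L = D - A. The sorted Laplacian eigenvalues are [0, 0.2377, 0.6484, 1, 1, 1, 2.6501, 4.1324, 5.3314]; the algebraic connectivity is the second entry, 0.2377. The eigenvalues sum to 16, which equals trace(L) = 2|E|.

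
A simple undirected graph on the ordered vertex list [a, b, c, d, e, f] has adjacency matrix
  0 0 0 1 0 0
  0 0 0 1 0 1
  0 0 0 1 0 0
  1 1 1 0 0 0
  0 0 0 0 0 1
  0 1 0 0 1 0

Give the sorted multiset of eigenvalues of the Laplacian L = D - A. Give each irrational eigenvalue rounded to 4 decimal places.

[0, 0.3249, 1, 1.4608, 3, 4.2143]

Each diagonal entry of L is the vertex degree and each off-diagonal entry is -1 where an edge is present, 0 otherwise; in the order [a, b, c, d, e, f] the diagonal is [1, 2, 1, 3, 1, 2]. Since every row of L sums to 0, the all-ones vector is in the kernel and 0 is an eigenvalue. By the matrix-tree theorem the graph has (1/6) * product of the nonzero eigenvalues = 1 spanning tree. There is one zero in the spectrum, matching the 1 component.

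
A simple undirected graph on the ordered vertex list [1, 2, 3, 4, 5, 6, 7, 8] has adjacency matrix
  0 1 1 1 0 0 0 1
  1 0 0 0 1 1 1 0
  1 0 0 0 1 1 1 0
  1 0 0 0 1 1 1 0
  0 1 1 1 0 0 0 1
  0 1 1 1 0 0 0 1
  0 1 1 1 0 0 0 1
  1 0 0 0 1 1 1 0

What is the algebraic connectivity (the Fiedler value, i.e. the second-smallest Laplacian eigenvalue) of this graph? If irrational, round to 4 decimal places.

4

Each diagonal entry of L is the vertex degree and each off-diagonal entry is -1 where an edge is present, 0 otherwise; in the order [1, 2, 3, 4, 5, 6, 7, 8] the diagonal is [4, 4, 4, 4, 4, 4, 4, 4]. The sorted Laplacian eigenvalues are [0, 4, 4, 4, 4, 4, 4, 8]; the algebraic connectivity is the second entry, 4. The eigenvalues sum to 32, which equals trace(L) = 2|E|.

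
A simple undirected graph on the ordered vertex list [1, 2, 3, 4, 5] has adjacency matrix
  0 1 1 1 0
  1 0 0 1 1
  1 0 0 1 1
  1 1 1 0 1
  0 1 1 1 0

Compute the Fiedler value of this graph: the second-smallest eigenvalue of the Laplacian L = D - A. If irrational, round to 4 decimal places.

Reading degrees in the order [1, 2, 3, 4, 5] gives [3, 3, 3, 4, 3]; set D = diag(3, 3, 3, 4, 3) and form L = D - A. The smallest Laplacian eigenvalue is always 0. The next one, lambda_2 = 3, measures how hard the graph is to disconnect: larger values mean better connectivity. There is one zero in the spectrum, matching the 1 component. The largest eigenvalue, 5, is at most the vertex count 5.

3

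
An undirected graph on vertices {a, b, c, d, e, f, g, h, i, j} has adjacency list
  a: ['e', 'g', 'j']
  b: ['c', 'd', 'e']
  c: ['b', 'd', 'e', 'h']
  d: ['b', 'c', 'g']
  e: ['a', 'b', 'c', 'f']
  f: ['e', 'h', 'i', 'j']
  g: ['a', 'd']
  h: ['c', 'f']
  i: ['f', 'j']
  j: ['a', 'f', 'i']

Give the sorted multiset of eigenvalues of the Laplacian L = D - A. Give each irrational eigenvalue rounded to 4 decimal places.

[0, 0.7942, 1.2484, 2.0437, 2.4506, 3.6669, 4.2429, 4.4581, 4.9338, 6.1615]

Reading degrees in the order [a, b, c, d, e, f, g, h, i, j] gives [3, 3, 4, 3, 4, 4, 2, 2, 2, 3]; set D = diag(3, 3, 4, 3, 4, 4, 2, 2, 2, 3) and form L = D - A. The multiplicity of 0 as a Laplacian eigenvalue equals the number of connected components. The largest eigenvalue, 6.1615, is at most the vertex count 10.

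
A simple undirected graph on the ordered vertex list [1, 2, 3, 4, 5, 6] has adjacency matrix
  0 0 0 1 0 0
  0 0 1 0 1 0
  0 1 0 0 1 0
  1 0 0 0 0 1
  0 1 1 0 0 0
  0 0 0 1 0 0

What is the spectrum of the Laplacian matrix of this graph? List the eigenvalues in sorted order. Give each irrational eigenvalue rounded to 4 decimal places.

Each diagonal entry of L is the vertex degree and each off-diagonal entry is -1 where an edge is present, 0 otherwise; in the order [1, 2, 3, 4, 5, 6] the diagonal is [1, 2, 2, 2, 2, 1]. Since every row of L sums to 0, the all-ones vector is in the kernel and 0 is an eigenvalue. The 2 zero eigenvalues correspond to the 2 connected components. The eigenvalues sum to 10, which equals trace(L) = 2|E|.

[0, 0, 1, 3, 3, 3]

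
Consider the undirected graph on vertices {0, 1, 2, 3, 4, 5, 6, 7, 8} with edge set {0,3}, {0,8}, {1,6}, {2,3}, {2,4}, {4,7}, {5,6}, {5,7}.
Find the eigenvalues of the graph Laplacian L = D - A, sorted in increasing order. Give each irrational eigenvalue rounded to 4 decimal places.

[0, 0.1206, 0.4679, 1, 1.6527, 2.3473, 3, 3.5321, 3.8794]

Each diagonal entry of L is the vertex degree and each off-diagonal entry is -1 where an edge is present, 0 otherwise; in the order [0, 1, 2, 3, 4, 5, 6, 7, 8] the diagonal is [2, 1, 2, 2, 2, 2, 2, 2, 1]. Diagonalising L (or applying a numerical eigensolver to the 9x9 matrix) gives the spectrum above. The largest eigenvalue, 3.8794, is at most the vertex count 9.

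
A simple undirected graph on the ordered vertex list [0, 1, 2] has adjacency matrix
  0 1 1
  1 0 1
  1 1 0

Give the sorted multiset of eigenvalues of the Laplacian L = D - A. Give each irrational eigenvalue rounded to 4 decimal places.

[0, 3, 3]

With the vertex order [0, 1, 2], the degrees are [2, 2, 2], giving D = diag(2, 2, 2) and L = D - A. L is symmetric positive semidefinite, so every eigenvalue is real and nonnegative. The eigenvalues sum to 6, which equals trace(L) = 2|E|.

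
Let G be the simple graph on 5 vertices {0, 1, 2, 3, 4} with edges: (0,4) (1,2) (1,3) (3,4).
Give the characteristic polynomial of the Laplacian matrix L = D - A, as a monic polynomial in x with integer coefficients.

x^5 - 8x^4 + 21x^3 - 20x^2 + 5x

Each diagonal entry of L is the vertex degree and each off-diagonal entry is -1 where an edge is present, 0 otherwise; in the order [0, 1, 2, 3, 4] the diagonal is [1, 2, 1, 2, 2]. Computing det(xI - L) by cofactor expansion (or equivalently via sum-over-permutations) gives x^5 - 8x^4 + 21x^3 - 20x^2 + 5x. Since p(0) = det(-L) = 0, x divides p(x). The eigenvalues sum to 8, which equals trace(L) = 2|E|.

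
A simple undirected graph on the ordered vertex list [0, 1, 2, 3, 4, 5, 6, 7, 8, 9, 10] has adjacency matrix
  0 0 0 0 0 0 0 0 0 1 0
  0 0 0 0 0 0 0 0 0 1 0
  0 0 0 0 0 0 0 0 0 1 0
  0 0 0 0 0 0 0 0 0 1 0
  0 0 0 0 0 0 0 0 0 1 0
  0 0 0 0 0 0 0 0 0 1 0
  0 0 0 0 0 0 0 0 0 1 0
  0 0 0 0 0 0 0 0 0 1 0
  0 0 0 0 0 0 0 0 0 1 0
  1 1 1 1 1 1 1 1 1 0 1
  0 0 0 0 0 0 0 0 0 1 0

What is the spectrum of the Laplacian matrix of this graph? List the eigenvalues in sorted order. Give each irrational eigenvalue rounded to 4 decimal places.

[0, 1, 1, 1, 1, 1, 1, 1, 1, 1, 11]

Each diagonal entry of L is the vertex degree and each off-diagonal entry is -1 where an edge is present, 0 otherwise; in the order [0, 1, 2, 3, 4, 5, 6, 7, 8, 9, 10] the diagonal is [1, 1, 1, 1, 1, 1, 1, 1, 1, 10, 1]. The multiplicity of 0 as a Laplacian eigenvalue equals the number of connected components. The single zero eigenvalue shows the graph is connected. The eigenvalues sum to 20, which equals trace(L) = 2|E|. By the matrix-tree theorem the graph has (1/11) * product of the nonzero eigenvalues = 1 spanning tree.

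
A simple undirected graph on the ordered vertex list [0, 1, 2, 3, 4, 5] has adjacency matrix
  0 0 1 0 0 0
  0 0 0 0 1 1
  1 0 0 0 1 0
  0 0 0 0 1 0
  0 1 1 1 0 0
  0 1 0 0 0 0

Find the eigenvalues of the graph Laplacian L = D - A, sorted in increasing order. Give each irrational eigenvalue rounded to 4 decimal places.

Reading degrees in the order [0, 1, 2, 3, 4, 5] gives [1, 2, 2, 1, 3, 1]; set D = diag(1, 2, 2, 1, 3, 1) and form L = D - A. Diagonalising L (or applying a numerical eigensolver to the 6x6 matrix) gives the spectrum above. The single zero eigenvalue shows the graph is connected.

[0, 0.3820, 0.6972, 2, 2.6180, 4.3028]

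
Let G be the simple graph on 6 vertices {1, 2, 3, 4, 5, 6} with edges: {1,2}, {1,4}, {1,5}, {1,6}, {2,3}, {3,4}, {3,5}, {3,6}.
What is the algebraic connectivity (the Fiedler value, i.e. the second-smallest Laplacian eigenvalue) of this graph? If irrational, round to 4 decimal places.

Reading degrees in the order [1, 2, 3, 4, 5, 6] gives [4, 2, 4, 2, 2, 2]; set D = diag(4, 2, 4, 2, 2, 2) and form L = D - A. Computing the eigenvalues of L and sorting gives [0, 2, 2, 2, 4, 6]. The Fiedler value lambda_2 = 2 is strictly positive, so the graph is connected. The largest eigenvalue, 6, is at most the vertex count 6.

2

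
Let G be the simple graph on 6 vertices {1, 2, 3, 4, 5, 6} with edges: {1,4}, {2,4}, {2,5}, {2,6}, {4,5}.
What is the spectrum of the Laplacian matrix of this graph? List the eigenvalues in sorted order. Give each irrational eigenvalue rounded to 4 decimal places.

Reading degrees in the order [1, 2, 3, 4, 5, 6] gives [1, 3, 0, 3, 2, 1]; set D = diag(1, 3, 0, 3, 2, 1) and form L = D - A. Since every row of L sums to 0, the all-ones vector is in the kernel and 0 is an eigenvalue. The 2 zero eigenvalues correspond to the 2 connected components. The largest eigenvalue, 4.3028, is at most the vertex count 6.

[0, 0, 0.6972, 1.3820, 3.6180, 4.3028]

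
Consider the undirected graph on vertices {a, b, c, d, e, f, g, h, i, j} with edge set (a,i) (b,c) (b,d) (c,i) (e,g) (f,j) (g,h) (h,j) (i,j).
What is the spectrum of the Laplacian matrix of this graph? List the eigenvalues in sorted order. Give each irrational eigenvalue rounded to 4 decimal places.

Each diagonal entry of L is the vertex degree and each off-diagonal entry is -1 where an edge is present, 0 otherwise; in the order [a, b, c, d, e, f, g, h, i, j] the diagonal is [1, 2, 2, 1, 1, 1, 2, 2, 3, 3]. Since every row of L sums to 0, the all-ones vector is in the kernel and 0 is an eigenvalue. The single zero eigenvalue shows the graph is connected. By the matrix-tree theorem the graph has (1/10) * product of the nonzero eigenvalues = 1 spanning tree.

[0, 0.1487, 0.3820, 0.6496, 1.3820, 1.4400, 2.6180, 3.0561, 3.6180, 4.7056]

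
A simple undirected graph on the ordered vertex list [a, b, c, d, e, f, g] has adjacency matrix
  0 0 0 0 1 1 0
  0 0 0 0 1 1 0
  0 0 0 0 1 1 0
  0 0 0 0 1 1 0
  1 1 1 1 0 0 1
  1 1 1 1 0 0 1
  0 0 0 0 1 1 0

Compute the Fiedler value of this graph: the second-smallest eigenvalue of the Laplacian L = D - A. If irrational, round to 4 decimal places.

Each diagonal entry of L is the vertex degree and each off-diagonal entry is -1 where an edge is present, 0 otherwise; in the order [a, b, c, d, e, f, g] the diagonal is [2, 2, 2, 2, 5, 5, 2]. The sorted Laplacian eigenvalues are [0, 2, 2, 2, 2, 5, 7]; the algebraic connectivity is the second entry, 2. There is one zero in the spectrum, matching the 1 component.

2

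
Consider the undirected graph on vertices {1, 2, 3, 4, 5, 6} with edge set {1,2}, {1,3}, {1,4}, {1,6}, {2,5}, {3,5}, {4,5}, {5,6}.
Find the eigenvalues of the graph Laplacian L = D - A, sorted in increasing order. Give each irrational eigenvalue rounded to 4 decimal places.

Reading degrees in the order [1, 2, 3, 4, 5, 6] gives [4, 2, 2, 2, 4, 2]; set D = diag(4, 2, 2, 2, 4, 2) and form L = D - A. L is symmetric positive semidefinite, so every eigenvalue is real and nonnegative. The eigenvalues sum to 16, which equals trace(L) = 2|E|. By the matrix-tree theorem the graph has (1/6) * product of the nonzero eigenvalues = 32 spanning trees.

[0, 2, 2, 2, 4, 6]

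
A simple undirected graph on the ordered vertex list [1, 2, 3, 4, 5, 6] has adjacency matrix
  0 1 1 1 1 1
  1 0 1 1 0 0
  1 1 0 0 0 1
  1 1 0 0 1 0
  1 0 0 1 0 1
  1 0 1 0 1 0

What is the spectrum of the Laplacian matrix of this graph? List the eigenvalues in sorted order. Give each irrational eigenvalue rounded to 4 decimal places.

Each diagonal entry of L is the vertex degree and each off-diagonal entry is -1 where an edge is present, 0 otherwise; in the order [1, 2, 3, 4, 5, 6] the diagonal is [5, 3, 3, 3, 3, 3]. The multiplicity of 0 as a Laplacian eigenvalue equals the number of connected components. The single zero eigenvalue shows the graph is connected. By the matrix-tree theorem the graph has (1/6) * product of the nonzero eigenvalues = 121 spanning trees. The largest eigenvalue, 6, is at most the vertex count 6.

[0, 2.3820, 2.3820, 4.6180, 4.6180, 6]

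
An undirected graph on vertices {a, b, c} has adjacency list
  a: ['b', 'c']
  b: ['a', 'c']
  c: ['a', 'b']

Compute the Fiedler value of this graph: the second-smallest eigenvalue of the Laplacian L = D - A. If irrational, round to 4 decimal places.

3

Each diagonal entry of L is the vertex degree and each off-diagonal entry is -1 where an edge is present, 0 otherwise; in the order [a, b, c] the diagonal is [2, 2, 2]. The smallest Laplacian eigenvalue is always 0. The next one, lambda_2 = 3, measures how hard the graph is to disconnect: larger values mean better connectivity. There is one zero in the spectrum, matching the 1 component.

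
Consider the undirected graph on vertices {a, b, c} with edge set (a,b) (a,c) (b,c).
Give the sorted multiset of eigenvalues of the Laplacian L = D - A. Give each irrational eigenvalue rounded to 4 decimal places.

With the vertex order [a, b, c], the degrees are [2, 2, 2], giving D = diag(2, 2, 2) and L = D - A. L is symmetric positive semidefinite, so every eigenvalue is real and nonnegative. There is one zero in the spectrum, matching the 1 component.

[0, 3, 3]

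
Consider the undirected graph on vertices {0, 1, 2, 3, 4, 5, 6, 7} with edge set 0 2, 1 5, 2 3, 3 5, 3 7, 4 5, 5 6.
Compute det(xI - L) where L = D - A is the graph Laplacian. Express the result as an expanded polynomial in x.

x^8 - 14x^7 + 74x^6 - 190x^5 + 256x^4 - 182x^3 + 63x^2 - 8x

Each diagonal entry of L is the vertex degree and each off-diagonal entry is -1 where an edge is present, 0 otherwise; in the order [0, 1, 2, 3, 4, 5, 6, 7] the diagonal is [1, 1, 2, 3, 1, 4, 1, 1]. Computing det(xI - L) by cofactor expansion (or equivalently via sum-over-permutations) gives x^8 - 14x^7 + 74x^6 - 190x^5 + 256x^4 - 182x^3 + 63x^2 - 8x. The constant term is 0 because L is singular (the all-ones vector lies in its kernel).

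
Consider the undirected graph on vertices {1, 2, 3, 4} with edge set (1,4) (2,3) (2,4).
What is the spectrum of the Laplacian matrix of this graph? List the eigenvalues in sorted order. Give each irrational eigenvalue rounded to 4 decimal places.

Reading degrees in the order [1, 2, 3, 4] gives [1, 2, 1, 2]; set D = diag(1, 2, 1, 2) and form L = D - A. The multiplicity of 0 as a Laplacian eigenvalue equals the number of connected components.

[0, 0.5858, 2, 3.4142]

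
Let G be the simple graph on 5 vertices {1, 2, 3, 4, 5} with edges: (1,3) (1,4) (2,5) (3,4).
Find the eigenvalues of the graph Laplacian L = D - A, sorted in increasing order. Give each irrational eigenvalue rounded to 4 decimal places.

[0, 0, 2, 3, 3]

With the vertex order [1, 2, 3, 4, 5], the degrees are [2, 1, 2, 2, 1], giving D = diag(2, 1, 2, 2, 1) and L = D - A. The multiplicity of 0 as a Laplacian eigenvalue equals the number of connected components. The 2 zero eigenvalues correspond to the 2 connected components. The eigenvalues sum to 8, which equals trace(L) = 2|E|.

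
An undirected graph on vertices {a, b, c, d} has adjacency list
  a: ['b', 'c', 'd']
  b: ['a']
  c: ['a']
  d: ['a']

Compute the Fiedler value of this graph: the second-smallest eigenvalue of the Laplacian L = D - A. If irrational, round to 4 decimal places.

Reading degrees in the order [a, b, c, d] gives [3, 1, 1, 1]; set D = diag(3, 1, 1, 1) and form L = D - A. Computing the eigenvalues of L and sorting gives [0, 1, 1, 4]. The Fiedler value lambda_2 = 1 is strictly positive, so the graph is connected. The largest eigenvalue, 4, is at most the vertex count 4.

1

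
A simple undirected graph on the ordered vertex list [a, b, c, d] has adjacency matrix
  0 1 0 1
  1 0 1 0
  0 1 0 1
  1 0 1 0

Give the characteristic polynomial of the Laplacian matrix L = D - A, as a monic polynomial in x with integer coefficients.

x^4 - 8x^3 + 20x^2 - 16x

Each diagonal entry of L is the vertex degree and each off-diagonal entry is -1 where an edge is present, 0 otherwise; in the order [a, b, c, d] the diagonal is [2, 2, 2, 2]. Computing det(xI - L) by cofactor expansion (or equivalently via sum-over-permutations) gives x^4 - 8x^3 + 20x^2 - 16x. Since p(0) = det(-L) = 0, x divides p(x). By the matrix-tree theorem the graph has (1/4) * product of the nonzero eigenvalues = 4 spanning trees. The largest eigenvalue, 4, is at most the vertex count 4.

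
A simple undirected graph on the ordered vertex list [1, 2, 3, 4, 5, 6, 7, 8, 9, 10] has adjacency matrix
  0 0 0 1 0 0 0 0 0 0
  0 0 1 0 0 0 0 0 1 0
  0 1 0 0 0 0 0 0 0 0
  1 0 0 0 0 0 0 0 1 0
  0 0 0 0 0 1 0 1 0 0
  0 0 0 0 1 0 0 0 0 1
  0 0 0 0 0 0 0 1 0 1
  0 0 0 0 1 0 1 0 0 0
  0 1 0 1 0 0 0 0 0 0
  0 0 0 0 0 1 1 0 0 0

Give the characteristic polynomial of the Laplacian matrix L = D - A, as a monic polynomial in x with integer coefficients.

Each diagonal entry of L is the vertex degree and each off-diagonal entry is -1 where an edge is present, 0 otherwise; in the order [1, 2, 3, 4, 5, 6, 7, 8, 9, 10] the diagonal is [1, 2, 1, 2, 2, 2, 2, 2, 2, 2]. Computing det(xI - L) by cofactor expansion (or equivalently via sum-over-permutations) gives x^10 - 18x^9 + 136x^8 - 560x^7 + 1365x^6 - 2000x^5 + 1700x^4 - 750x^3 + 125x^2. Since p(0) = det(-L) = 0, x divides p(x). The eigenvalues sum to 18, which equals trace(L) = 2|E|.

x^10 - 18x^9 + 136x^8 - 560x^7 + 1365x^6 - 2000x^5 + 1700x^4 - 750x^3 + 125x^2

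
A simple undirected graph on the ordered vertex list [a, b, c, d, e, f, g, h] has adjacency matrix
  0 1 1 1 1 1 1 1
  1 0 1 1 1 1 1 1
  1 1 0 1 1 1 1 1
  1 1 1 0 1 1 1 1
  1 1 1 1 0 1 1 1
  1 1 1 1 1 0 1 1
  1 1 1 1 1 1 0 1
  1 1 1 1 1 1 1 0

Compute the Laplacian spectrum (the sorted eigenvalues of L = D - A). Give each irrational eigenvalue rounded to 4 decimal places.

With the vertex order [a, b, c, d, e, f, g, h], the degrees are [7, 7, 7, 7, 7, 7, 7, 7], giving D = diag(7, 7, 7, 7, 7, 7, 7, 7) and L = D - A. Diagonalising L (or applying a numerical eigensolver to the 8x8 matrix) gives the spectrum above. The eigenvalues sum to 56, which equals trace(L) = 2|E|.

[0, 8, 8, 8, 8, 8, 8, 8]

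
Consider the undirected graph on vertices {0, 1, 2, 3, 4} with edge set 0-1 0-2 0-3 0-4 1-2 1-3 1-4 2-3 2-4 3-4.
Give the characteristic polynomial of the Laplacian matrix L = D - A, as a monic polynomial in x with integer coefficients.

x^5 - 20x^4 + 150x^3 - 500x^2 + 625x

Each diagonal entry of L is the vertex degree and each off-diagonal entry is -1 where an edge is present, 0 otherwise; in the order [0, 1, 2, 3, 4] the diagonal is [4, 4, 4, 4, 4]. The eigenvalues of L are [0, 5, 5, 5, 5]; the characteristic polynomial is the product of (x - lambda_i), which multiplies out to x^5 - 20x^4 + 150x^3 - 500x^2 + 625x. The constant term is 0 because L is singular (the all-ones vector lies in its kernel). The largest eigenvalue, 5, is at most the vertex count 5.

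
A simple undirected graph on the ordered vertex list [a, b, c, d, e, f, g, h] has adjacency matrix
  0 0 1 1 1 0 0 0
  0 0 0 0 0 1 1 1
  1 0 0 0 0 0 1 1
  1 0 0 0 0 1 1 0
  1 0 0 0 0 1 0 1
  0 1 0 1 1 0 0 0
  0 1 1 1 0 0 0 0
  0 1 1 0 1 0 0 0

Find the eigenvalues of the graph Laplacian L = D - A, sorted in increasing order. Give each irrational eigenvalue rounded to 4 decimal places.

With the vertex order [a, b, c, d, e, f, g, h], the degrees are [3, 3, 3, 3, 3, 3, 3, 3], giving D = diag(3, 3, 3, 3, 3, 3, 3, 3) and L = D - A. The multiplicity of 0 as a Laplacian eigenvalue equals the number of connected components. The single zero eigenvalue shows the graph is connected.

[0, 2, 2, 2, 4, 4, 4, 6]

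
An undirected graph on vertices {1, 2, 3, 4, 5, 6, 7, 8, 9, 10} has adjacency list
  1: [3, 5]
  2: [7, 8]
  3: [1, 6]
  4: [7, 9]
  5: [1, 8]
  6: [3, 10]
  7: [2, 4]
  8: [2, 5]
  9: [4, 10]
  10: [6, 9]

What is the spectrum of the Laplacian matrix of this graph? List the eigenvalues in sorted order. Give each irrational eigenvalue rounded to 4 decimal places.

[0, 0.3820, 0.3820, 1.3820, 1.3820, 2.6180, 2.6180, 3.6180, 3.6180, 4]

Reading degrees in the order [1, 2, 3, 4, 5, 6, 7, 8, 9, 10] gives [2, 2, 2, 2, 2, 2, 2, 2, 2, 2]; set D = diag(2, 2, 2, 2, 2, 2, 2, 2, 2, 2) and form L = D - A. L is symmetric positive semidefinite, so every eigenvalue is real and nonnegative. The largest eigenvalue, 4, is at most the vertex count 10.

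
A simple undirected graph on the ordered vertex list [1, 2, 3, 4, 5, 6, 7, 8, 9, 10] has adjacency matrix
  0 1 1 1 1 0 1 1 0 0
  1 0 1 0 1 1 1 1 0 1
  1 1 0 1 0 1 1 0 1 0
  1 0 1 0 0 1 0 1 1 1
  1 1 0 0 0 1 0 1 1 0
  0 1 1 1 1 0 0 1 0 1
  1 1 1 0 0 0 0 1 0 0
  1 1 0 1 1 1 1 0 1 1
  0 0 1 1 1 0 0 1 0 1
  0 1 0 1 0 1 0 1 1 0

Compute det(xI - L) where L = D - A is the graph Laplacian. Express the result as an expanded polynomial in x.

Each diagonal entry of L is the vertex degree and each off-diagonal entry is -1 where an edge is present, 0 otherwise; in the order [1, 2, 3, 4, 5, 6, 7, 8, 9, 10] the diagonal is [6, 7, 6, 6, 5, 6, 4, 8, 5, 5]. Computing det(xI - L) by cofactor expansion (or equivalently via sum-over-permutations) gives x^10 - 58x^9 + 1479x^8 - 21756x^7 + 203380x^6 - 1252524x^5 + 5079581x^4 - 13074496x^3 + 19369680x^2 - 12574880x. Since p(0) = det(-L) = 0, x divides p(x). There is one zero in the spectrum, matching the 1 component.

x^10 - 58x^9 + 1479x^8 - 21756x^7 + 203380x^6 - 1252524x^5 + 5079581x^4 - 13074496x^3 + 19369680x^2 - 12574880x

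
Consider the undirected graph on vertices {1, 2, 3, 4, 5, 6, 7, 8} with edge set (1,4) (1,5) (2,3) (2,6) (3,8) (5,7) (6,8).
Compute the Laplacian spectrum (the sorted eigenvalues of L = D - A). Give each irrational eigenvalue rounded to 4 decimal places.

Reading degrees in the order [1, 2, 3, 4, 5, 6, 7, 8] gives [2, 2, 2, 1, 2, 2, 1, 2]; set D = diag(2, 2, 2, 1, 2, 2, 1, 2) and form L = D - A. Since every row of L sums to 0, the all-ones vector is in the kernel and 0 is an eigenvalue. The 2 zero eigenvalues correspond to the 2 connected components.

[0, 0, 0.5858, 2, 2, 2, 3.4142, 4]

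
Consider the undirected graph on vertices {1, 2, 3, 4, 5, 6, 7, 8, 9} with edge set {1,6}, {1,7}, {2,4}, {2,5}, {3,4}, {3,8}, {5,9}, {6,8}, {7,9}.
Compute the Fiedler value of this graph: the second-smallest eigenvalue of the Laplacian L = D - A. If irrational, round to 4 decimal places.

0.4679

With the vertex order [1, 2, 3, 4, 5, 6, 7, 8, 9], the degrees are [2, 2, 2, 2, 2, 2, 2, 2, 2], giving D = diag(2, 2, 2, 2, 2, 2, 2, 2, 2) and L = D - A. The smallest Laplacian eigenvalue is always 0. The next one, lambda_2 = 0.4679, measures how hard the graph is to disconnect: larger values mean better connectivity. The eigenvalues sum to 18, which equals trace(L) = 2|E|.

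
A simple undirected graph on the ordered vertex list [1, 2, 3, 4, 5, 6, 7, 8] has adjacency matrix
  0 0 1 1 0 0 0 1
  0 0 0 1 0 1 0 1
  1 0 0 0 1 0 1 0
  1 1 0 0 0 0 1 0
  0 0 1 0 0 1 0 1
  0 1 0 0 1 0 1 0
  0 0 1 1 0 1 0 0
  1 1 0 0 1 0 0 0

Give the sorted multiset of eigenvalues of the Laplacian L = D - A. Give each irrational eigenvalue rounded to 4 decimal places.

With the vertex order [1, 2, 3, 4, 5, 6, 7, 8], the degrees are [3, 3, 3, 3, 3, 3, 3, 3], giving D = diag(3, 3, 3, 3, 3, 3, 3, 3) and L = D - A. Since every row of L sums to 0, the all-ones vector is in the kernel and 0 is an eigenvalue. The eigenvalues sum to 24, which equals trace(L) = 2|E|. The largest eigenvalue, 6, is at most the vertex count 8.

[0, 2, 2, 2, 4, 4, 4, 6]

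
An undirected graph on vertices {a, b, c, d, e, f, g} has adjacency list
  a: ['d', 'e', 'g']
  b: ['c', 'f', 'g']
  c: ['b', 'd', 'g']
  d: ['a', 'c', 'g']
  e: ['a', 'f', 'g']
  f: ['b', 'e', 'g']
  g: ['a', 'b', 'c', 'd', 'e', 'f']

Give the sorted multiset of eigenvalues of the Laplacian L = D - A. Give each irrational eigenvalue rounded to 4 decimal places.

With the vertex order [a, b, c, d, e, f, g], the degrees are [3, 3, 3, 3, 3, 3, 6], giving D = diag(3, 3, 3, 3, 3, 3, 6) and L = D - A. Diagonalising L (or applying a numerical eigensolver to the 7x7 matrix) gives the spectrum above.

[0, 2, 2, 4, 4, 5, 7]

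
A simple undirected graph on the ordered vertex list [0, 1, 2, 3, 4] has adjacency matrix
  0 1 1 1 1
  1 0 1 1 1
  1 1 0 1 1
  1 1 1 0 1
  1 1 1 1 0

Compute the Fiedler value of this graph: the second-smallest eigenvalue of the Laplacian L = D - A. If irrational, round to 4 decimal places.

5

With the vertex order [0, 1, 2, 3, 4], the degrees are [4, 4, 4, 4, 4], giving D = diag(4, 4, 4, 4, 4) and L = D - A. The sorted Laplacian eigenvalues are [0, 5, 5, 5, 5]; the algebraic connectivity is the second entry, 5. By the matrix-tree theorem the graph has (1/5) * product of the nonzero eigenvalues = 125 spanning trees.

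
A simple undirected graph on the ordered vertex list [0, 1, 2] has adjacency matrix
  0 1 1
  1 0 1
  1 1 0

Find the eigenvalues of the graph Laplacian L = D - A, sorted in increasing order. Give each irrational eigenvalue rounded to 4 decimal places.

[0, 3, 3]

Reading degrees in the order [0, 1, 2] gives [2, 2, 2]; set D = diag(2, 2, 2) and form L = D - A. The multiplicity of 0 as a Laplacian eigenvalue equals the number of connected components. There is one zero in the spectrum, matching the 1 component.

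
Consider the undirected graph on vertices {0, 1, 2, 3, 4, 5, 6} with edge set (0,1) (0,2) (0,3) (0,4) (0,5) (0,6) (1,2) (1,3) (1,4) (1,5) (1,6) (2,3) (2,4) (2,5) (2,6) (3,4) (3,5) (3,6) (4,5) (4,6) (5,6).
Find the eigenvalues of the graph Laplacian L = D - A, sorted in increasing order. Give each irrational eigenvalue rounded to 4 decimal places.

Each diagonal entry of L is the vertex degree and each off-diagonal entry is -1 where an edge is present, 0 otherwise; in the order [0, 1, 2, 3, 4, 5, 6] the diagonal is [6, 6, 6, 6, 6, 6, 6]. Diagonalising L (or applying a numerical eigensolver to the 7x7 matrix) gives the spectrum above. The single zero eigenvalue shows the graph is connected. The eigenvalues sum to 42, which equals trace(L) = 2|E|. By the matrix-tree theorem the graph has (1/7) * product of the nonzero eigenvalues = 16807 spanning trees.

[0, 7, 7, 7, 7, 7, 7]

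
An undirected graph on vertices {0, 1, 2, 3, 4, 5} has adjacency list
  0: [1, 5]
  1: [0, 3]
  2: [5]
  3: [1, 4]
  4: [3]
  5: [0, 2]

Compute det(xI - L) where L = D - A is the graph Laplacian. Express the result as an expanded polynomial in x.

x^6 - 10x^5 + 36x^4 - 56x^3 + 35x^2 - 6x

Each diagonal entry of L is the vertex degree and each off-diagonal entry is -1 where an edge is present, 0 otherwise; in the order [0, 1, 2, 3, 4, 5] the diagonal is [2, 2, 1, 2, 1, 2]. Computing det(xI - L) by cofactor expansion (or equivalently via sum-over-permutations) gives x^6 - 10x^5 + 36x^4 - 56x^3 + 35x^2 - 6x. The coefficient of x^5 equals -trace(L) = -10, matching the sum of degrees.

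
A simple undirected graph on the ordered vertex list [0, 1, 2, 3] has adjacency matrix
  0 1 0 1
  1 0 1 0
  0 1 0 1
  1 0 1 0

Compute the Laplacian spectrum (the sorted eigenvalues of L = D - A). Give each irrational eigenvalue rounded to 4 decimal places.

Reading degrees in the order [0, 1, 2, 3] gives [2, 2, 2, 2]; set D = diag(2, 2, 2, 2) and form L = D - A. L is symmetric positive semidefinite, so every eigenvalue is real and nonnegative. There is one zero in the spectrum, matching the 1 component.

[0, 2, 2, 4]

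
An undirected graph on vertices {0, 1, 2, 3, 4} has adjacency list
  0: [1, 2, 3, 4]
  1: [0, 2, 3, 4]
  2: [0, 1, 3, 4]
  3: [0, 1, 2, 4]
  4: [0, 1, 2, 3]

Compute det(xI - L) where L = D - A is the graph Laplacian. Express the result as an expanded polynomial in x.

Each diagonal entry of L is the vertex degree and each off-diagonal entry is -1 where an edge is present, 0 otherwise; in the order [0, 1, 2, 3, 4] the diagonal is [4, 4, 4, 4, 4]. L has integer entries, so p(x) = det(xI - L) has integer coefficients. Expanding the determinant yields x^5 - 20x^4 + 150x^3 - 500x^2 + 625x. The coefficient of x^4 equals -trace(L) = -20, matching the sum of degrees.

x^5 - 20x^4 + 150x^3 - 500x^2 + 625x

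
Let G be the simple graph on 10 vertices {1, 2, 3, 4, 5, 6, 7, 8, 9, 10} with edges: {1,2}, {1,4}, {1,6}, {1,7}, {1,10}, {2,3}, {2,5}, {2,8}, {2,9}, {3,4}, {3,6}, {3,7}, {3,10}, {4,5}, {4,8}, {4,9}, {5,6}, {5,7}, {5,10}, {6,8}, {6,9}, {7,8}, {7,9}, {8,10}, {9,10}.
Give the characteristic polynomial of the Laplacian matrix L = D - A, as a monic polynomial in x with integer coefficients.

With the vertex order [1, 2, 3, 4, 5, 6, 7, 8, 9, 10], the degrees are [5, 5, 5, 5, 5, 5, 5, 5, 5, 5], giving D = diag(5, 5, 5, 5, 5, 5, 5, 5, 5, 5) and L = D - A. L has integer entries, so p(x) = det(xI - L) has integer coefficients. Expanding the determinant yields x^10 - 50x^9 + 1100x^8 - 14000x^7 + 113750x^6 - 612500x^5 + 2187500x^4 - 5000000x^3 + 6640625x^2 - 3906250x. The constant term is 0 because L is singular (the all-ones vector lies in its kernel). There is one zero in the spectrum, matching the 1 component.

x^10 - 50x^9 + 1100x^8 - 14000x^7 + 113750x^6 - 612500x^5 + 2187500x^4 - 5000000x^3 + 6640625x^2 - 3906250x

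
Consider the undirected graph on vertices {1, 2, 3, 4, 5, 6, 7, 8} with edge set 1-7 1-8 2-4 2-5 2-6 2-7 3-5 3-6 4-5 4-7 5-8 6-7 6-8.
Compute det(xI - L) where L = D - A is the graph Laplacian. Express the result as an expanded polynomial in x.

With the vertex order [1, 2, 3, 4, 5, 6, 7, 8], the degrees are [2, 4, 2, 3, 4, 4, 4, 3], giving D = diag(2, 4, 2, 3, 4, 4, 4, 3) and L = D - A. L has integer entries, so p(x) = det(xI - L) has integer coefficients. Expanding the determinant yields x^8 - 26x^7 + 280x^6 - 1614x^5 + 5361x^4 - 10228x^3 + 10346x^2 - 4272x. The coefficient of x^7 equals -trace(L) = -26, matching the sum of degrees. By the matrix-tree theorem the graph has (1/8) * product of the nonzero eigenvalues = 534 spanning trees. There is one zero in the spectrum, matching the 1 component.

x^8 - 26x^7 + 280x^6 - 1614x^5 + 5361x^4 - 10228x^3 + 10346x^2 - 4272x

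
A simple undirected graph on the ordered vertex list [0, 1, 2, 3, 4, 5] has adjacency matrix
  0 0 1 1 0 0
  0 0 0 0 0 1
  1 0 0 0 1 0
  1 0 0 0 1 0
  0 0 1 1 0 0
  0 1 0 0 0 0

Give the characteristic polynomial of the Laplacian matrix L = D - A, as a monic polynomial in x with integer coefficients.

x^6 - 10x^5 + 36x^4 - 56x^3 + 32x^2

Each diagonal entry of L is the vertex degree and each off-diagonal entry is -1 where an edge is present, 0 otherwise; in the order [0, 1, 2, 3, 4, 5] the diagonal is [2, 1, 2, 2, 2, 1]. The eigenvalues of L are [0, 0, 2, 2, 2, 4]; the characteristic polynomial is the product of (x - lambda_i), which multiplies out to x^6 - 10x^5 + 36x^4 - 56x^3 + 32x^2. Since p(0) = det(-L) = 0, x divides p(x). The eigenvalues sum to 10, which equals trace(L) = 2|E|. There are 2 zeros in the spectrum, matching the 2 components.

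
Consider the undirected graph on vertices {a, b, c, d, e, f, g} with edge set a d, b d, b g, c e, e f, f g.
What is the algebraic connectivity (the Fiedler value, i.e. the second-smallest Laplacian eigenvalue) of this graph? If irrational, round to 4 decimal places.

With the vertex order [a, b, c, d, e, f, g], the degrees are [1, 2, 1, 2, 2, 2, 2], giving D = diag(1, 2, 1, 2, 2, 2, 2) and L = D - A. Computing the eigenvalues of L and sorting gives [0, 0.1981, 0.7530, 1.5550, 2.4450, 3.2470, 3.8019]. The Fiedler value lambda_2 = 0.1981 is strictly positive, so the graph is connected. The eigenvalues sum to 12, which equals trace(L) = 2|E|. The largest eigenvalue, 3.8019, is at most the vertex count 7.

0.1981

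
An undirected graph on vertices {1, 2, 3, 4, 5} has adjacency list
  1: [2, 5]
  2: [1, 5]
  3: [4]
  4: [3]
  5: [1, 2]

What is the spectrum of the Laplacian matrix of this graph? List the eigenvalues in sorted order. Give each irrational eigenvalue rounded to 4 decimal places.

[0, 0, 2, 3, 3]

Reading degrees in the order [1, 2, 3, 4, 5] gives [2, 2, 1, 1, 2]; set D = diag(2, 2, 1, 1, 2) and form L = D - A. Diagonalising L (or applying a numerical eigensolver to the 5x5 matrix) gives the spectrum above. The 2 zero eigenvalues correspond to the 2 connected components. The largest eigenvalue, 3, is at most the vertex count 5. The eigenvalues sum to 8, which equals trace(L) = 2|E|.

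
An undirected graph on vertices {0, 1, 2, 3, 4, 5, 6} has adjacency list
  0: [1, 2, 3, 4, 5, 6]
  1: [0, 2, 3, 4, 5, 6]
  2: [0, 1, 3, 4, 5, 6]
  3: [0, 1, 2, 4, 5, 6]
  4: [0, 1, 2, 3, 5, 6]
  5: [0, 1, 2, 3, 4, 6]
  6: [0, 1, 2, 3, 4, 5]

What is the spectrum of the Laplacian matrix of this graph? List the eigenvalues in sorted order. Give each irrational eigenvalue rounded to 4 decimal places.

[0, 7, 7, 7, 7, 7, 7]

With the vertex order [0, 1, 2, 3, 4, 5, 6], the degrees are [6, 6, 6, 6, 6, 6, 6], giving D = diag(6, 6, 6, 6, 6, 6, 6) and L = D - A. The multiplicity of 0 as a Laplacian eigenvalue equals the number of connected components. The eigenvalues sum to 42, which equals trace(L) = 2|E|.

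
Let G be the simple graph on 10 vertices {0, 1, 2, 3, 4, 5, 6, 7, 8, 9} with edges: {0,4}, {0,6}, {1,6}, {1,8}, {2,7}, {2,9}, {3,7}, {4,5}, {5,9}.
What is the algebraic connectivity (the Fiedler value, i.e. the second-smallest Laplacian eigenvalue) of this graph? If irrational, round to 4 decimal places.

0.0979

Reading degrees in the order [0, 1, 2, 3, 4, 5, 6, 7, 8, 9] gives [2, 2, 2, 1, 2, 2, 2, 2, 1, 2]; set D = diag(2, 2, 2, 1, 2, 2, 2, 2, 1, 2) and form L = D - A. The smallest Laplacian eigenvalue is always 0. The next one, lambda_2 = 0.0979, measures how hard the graph is to disconnect: larger values mean better connectivity. By the matrix-tree theorem the graph has (1/10) * product of the nonzero eigenvalues = 1 spanning tree.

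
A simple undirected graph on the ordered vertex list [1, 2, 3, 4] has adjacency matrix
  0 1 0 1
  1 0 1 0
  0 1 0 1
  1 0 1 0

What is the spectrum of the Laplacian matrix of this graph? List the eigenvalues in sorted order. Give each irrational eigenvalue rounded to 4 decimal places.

Reading degrees in the order [1, 2, 3, 4] gives [2, 2, 2, 2]; set D = diag(2, 2, 2, 2) and form L = D - A. Diagonalising L (or applying a numerical eigensolver to the 4x4 matrix) gives the spectrum above. The single zero eigenvalue shows the graph is connected.

[0, 2, 2, 4]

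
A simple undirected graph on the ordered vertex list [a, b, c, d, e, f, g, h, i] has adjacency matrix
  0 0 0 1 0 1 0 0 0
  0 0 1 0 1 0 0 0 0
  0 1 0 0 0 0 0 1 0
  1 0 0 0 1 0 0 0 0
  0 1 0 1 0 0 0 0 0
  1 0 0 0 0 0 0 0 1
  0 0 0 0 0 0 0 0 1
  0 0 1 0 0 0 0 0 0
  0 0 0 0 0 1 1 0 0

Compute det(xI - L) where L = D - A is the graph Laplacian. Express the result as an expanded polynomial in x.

x^9 - 16x^8 + 105x^7 - 364x^6 + 715x^5 - 792x^4 + 462x^3 - 120x^2 + 9x

Reading degrees in the order [a, b, c, d, e, f, g, h, i] gives [2, 2, 2, 2, 2, 2, 1, 1, 2]; set D = diag(2, 2, 2, 2, 2, 2, 1, 1, 2) and form L = D - A. L has integer entries, so p(x) = det(xI - L) has integer coefficients. Expanding the determinant yields x^9 - 16x^8 + 105x^7 - 364x^6 + 715x^5 - 792x^4 + 462x^3 - 120x^2 + 9x. Since p(0) = det(-L) = 0, x divides p(x). There is one zero in the spectrum, matching the 1 component.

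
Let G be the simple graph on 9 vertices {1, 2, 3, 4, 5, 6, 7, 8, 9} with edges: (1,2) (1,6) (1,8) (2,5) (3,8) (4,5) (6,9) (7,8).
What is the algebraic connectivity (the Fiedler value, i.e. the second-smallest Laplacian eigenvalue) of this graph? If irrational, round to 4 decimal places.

0.2217

Each diagonal entry of L is the vertex degree and each off-diagonal entry is -1 where an edge is present, 0 otherwise; in the order [1, 2, 3, 4, 5, 6, 7, 8, 9] the diagonal is [3, 2, 1, 1, 2, 2, 1, 3, 1]. The smallest Laplacian eigenvalue is always 0. The next one, lambda_2 = 0.2217, measures how hard the graph is to disconnect: larger values mean better connectivity. By the matrix-tree theorem the graph has (1/9) * product of the nonzero eigenvalues = 1 spanning tree. The largest eigenvalue, 4.7049, is at most the vertex count 9.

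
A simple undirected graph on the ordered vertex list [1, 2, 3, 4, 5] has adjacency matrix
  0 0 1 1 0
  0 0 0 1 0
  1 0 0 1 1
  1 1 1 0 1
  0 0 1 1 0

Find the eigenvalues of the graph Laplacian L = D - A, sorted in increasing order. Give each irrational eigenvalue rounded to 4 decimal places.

With the vertex order [1, 2, 3, 4, 5], the degrees are [2, 1, 3, 4, 2], giving D = diag(2, 1, 3, 4, 2) and L = D - A. The multiplicity of 0 as a Laplacian eigenvalue equals the number of connected components. The single zero eigenvalue shows the graph is connected. The eigenvalues sum to 12, which equals trace(L) = 2|E|. There is one zero in the spectrum, matching the 1 component.

[0, 1, 2, 4, 5]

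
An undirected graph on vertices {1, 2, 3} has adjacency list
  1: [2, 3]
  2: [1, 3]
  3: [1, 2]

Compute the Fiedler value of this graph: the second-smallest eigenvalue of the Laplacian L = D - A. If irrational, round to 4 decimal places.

Each diagonal entry of L is the vertex degree and each off-diagonal entry is -1 where an edge is present, 0 otherwise; in the order [1, 2, 3] the diagonal is [2, 2, 2]. The smallest Laplacian eigenvalue is always 0. The next one, lambda_2 = 3, measures how hard the graph is to disconnect: larger values mean better connectivity. There is one zero in the spectrum, matching the 1 component. The eigenvalues sum to 6, which equals trace(L) = 2|E|.

3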